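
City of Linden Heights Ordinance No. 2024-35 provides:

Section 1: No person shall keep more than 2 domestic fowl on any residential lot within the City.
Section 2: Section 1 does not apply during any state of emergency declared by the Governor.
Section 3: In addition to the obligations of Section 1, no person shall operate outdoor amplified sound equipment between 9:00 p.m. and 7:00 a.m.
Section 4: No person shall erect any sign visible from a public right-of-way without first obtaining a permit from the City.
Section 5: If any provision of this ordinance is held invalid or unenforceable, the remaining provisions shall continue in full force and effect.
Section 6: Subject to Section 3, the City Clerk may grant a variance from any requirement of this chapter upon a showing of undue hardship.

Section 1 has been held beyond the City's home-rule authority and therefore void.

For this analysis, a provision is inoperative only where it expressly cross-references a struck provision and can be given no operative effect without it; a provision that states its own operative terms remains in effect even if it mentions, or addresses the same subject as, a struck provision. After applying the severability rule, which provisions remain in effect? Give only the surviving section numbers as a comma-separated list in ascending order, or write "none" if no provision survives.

Section 1 is struck. Section 2 has no operative effect of its own apart from Section 1 and is therefore inoperative. Section 3 mentions Section 1 but its own obligation stands independently of Section 1, so Section 3 is not affected. Section 5 is a severability clause and preserves every provision that can still be given independent effect. That leaves Section 3, Section 4, Section 5, and Section 6 in effect.

3, 4, 5, 6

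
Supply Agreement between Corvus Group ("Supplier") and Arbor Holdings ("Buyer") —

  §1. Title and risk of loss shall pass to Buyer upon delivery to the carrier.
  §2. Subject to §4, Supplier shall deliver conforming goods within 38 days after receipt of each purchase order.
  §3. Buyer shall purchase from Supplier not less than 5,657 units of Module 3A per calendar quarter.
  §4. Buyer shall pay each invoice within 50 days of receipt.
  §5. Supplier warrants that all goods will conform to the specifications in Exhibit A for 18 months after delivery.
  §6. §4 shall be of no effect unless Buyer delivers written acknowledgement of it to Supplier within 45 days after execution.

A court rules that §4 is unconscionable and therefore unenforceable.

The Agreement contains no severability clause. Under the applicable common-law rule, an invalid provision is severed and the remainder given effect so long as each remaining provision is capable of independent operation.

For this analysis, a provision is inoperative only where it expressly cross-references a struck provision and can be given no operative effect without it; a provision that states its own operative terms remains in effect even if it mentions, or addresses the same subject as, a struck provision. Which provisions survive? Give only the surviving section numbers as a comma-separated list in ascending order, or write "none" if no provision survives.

§4 is struck. The only function of §6 is the acknowledgement condition for §4, so it cannot stand once §4 is removed. §2 mentions §4 but its own obligation stands independently of §4, so §2 is not affected. Under the stated default rule, only provisions that cannot operate independently fall away; the rest are enforced. The provisions still in force are §1, §2, §3, and §5.

1, 2, 3, 5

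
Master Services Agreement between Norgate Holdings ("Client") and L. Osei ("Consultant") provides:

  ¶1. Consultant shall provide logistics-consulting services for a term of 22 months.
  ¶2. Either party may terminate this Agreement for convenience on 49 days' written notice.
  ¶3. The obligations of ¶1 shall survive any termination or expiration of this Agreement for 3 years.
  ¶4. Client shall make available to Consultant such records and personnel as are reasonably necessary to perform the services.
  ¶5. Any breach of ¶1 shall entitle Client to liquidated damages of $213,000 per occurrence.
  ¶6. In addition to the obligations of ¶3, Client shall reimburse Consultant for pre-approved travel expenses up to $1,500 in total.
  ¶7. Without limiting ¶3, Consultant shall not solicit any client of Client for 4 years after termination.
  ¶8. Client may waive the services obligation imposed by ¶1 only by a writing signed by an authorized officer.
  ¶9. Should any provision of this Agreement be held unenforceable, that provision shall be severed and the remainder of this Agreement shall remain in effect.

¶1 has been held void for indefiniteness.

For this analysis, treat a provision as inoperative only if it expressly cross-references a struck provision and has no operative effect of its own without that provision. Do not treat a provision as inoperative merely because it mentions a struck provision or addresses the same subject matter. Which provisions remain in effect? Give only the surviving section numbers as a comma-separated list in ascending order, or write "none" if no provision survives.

¶1 is struck. The only function of ¶3 is the survival period for ¶1, so it cannot stand once ¶1 is removed. ¶5 does nothing except set the liquidated-damages amount by reference to ¶1; with ¶1 gone it has no independent effect and is inoperative. ¶8 merely fixes the waiver condition for ¶1; with ¶1 gone it has nothing to operate on and falls away. ¶6 mentions ¶3 but its own obligation stands independently of ¶3, so ¶6 is not affected. ¶7 mentions ¶3 but its own obligation stands independently of ¶3, so ¶7 is not affected. ¶9 is a severability clause and preserves every provision that can still be given independent effect. That leaves ¶2, ¶4, ¶6, ¶7, and ¶9 in effect.

2, 4, 6, 7, 9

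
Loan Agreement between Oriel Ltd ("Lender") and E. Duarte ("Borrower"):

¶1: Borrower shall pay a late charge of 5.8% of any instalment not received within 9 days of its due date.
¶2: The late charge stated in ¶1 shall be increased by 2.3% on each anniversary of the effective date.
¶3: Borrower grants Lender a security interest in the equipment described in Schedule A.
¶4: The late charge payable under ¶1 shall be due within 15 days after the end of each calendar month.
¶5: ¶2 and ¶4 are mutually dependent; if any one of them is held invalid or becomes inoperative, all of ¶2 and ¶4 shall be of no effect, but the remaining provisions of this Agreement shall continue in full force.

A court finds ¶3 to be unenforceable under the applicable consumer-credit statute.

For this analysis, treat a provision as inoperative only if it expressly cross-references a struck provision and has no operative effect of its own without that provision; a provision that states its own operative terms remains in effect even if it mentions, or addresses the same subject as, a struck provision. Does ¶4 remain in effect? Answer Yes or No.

¶3 is struck. Nothing else in the Agreement is defined by reference to ¶3. ¶5 ties ¶2 and ¶4 together, but none of those is affected here; the remaining provisions continue in force under ¶5. ¶1, ¶2, ¶4, and ¶5 remain in effect. ¶4 is among the surviving provisions, so the answer is yes.

Yes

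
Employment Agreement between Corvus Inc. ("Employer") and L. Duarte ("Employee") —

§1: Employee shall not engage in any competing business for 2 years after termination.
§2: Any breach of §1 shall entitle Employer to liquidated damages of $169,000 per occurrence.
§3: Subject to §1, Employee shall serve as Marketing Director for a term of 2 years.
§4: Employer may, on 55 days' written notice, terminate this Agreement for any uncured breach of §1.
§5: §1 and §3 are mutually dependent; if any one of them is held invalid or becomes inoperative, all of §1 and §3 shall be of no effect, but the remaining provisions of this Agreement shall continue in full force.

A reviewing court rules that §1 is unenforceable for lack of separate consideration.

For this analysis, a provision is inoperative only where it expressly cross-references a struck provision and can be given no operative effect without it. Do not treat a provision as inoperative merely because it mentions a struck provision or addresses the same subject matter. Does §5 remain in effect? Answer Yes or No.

Yes

§1 is struck. §2 has no operative effect of its own apart from §1 and is therefore inoperative. §4 operates only by reference to §1, so it falls with §1. §5 declares §1 and §3 mutually dependent; since one of them has fallen, all of them are of no effect. That brings down §3 as well. The remainder continues in force under §5. Only §5 remains in effect. §5 is among the surviving provisions, so the answer is yes.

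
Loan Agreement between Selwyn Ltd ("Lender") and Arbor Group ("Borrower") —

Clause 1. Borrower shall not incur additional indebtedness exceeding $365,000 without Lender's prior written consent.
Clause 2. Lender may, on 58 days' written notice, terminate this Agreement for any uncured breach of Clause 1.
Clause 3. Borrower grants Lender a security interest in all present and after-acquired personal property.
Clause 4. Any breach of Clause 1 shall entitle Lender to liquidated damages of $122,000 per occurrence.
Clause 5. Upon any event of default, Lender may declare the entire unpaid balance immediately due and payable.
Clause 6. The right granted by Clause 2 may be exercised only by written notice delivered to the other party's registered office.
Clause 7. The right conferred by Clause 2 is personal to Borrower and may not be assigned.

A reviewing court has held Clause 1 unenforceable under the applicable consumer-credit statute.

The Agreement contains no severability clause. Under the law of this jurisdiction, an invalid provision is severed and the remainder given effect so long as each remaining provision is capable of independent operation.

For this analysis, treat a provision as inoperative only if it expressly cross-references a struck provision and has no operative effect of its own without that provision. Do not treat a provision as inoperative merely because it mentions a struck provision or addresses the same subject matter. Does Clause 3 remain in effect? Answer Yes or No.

Yes

Clause 1 is struck. The only function of Clause 2 is the termination right for breach of Clause 1, so it cannot stand once Clause 1 is removed. Clause 4 has no operative effect of its own apart from Clause 1 and is therefore inoperative. Clause 6 merely fixes the notice requirement for Clause 2; with Clause 2 gone it has nothing to operate on and falls away. Clause 7 operates only by reference to Clause 2, so it falls with Clause 2. Under the stated default rule, only provisions that cannot operate independently fall away; the rest are enforced. The provisions still in force are Clause 3 and Clause 5. Clause 3 is among the surviving provisions, so the answer is yes.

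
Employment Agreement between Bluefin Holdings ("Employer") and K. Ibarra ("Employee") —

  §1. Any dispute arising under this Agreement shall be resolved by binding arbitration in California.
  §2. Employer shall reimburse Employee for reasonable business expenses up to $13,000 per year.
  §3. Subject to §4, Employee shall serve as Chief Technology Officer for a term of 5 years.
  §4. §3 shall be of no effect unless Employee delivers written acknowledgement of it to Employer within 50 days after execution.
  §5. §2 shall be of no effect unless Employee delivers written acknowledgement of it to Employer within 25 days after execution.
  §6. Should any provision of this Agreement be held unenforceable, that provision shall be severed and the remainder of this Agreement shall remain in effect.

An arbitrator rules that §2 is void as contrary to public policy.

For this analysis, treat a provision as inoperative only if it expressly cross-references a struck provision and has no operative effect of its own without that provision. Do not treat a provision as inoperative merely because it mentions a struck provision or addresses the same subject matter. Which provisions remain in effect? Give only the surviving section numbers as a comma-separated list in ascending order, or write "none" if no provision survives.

§2 is struck. §5 has no operative effect of its own apart from §2 and is therefore inoperative. §6 is a severability clause and preserves every provision that can still be given independent effect. The provisions still in force are §1, §3, §4, and §6.

1, 3, 4, 6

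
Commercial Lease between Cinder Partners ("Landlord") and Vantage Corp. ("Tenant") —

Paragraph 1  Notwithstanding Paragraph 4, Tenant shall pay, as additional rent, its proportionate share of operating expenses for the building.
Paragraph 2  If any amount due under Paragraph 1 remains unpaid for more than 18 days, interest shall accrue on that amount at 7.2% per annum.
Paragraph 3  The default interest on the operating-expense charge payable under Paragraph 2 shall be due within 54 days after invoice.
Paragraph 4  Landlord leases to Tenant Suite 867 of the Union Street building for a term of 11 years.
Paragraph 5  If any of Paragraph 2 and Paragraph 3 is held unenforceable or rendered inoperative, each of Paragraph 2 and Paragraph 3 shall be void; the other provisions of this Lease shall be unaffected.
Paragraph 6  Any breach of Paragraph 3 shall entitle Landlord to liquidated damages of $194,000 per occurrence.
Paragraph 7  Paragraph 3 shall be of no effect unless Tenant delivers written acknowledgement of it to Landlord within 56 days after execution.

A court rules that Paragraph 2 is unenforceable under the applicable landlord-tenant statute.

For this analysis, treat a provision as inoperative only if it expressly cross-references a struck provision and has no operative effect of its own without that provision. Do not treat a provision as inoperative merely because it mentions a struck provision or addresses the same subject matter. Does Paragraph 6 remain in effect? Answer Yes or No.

No

Paragraph 2 is struck. The whole of Paragraph 3 is the payment deadline for the default interest on the operating-expense charge, defined by reference to Paragraph 2, so Paragraph 3 cannot stand once Paragraph 2 is removed. Paragraph 6 does nothing except set the liquidated-damages amount by reference to Paragraph 3; with Paragraph 3 gone it has no independent effect and is inoperative. Paragraph 7 merely fixes the acknowledgement condition for Paragraph 3; with Paragraph 3 gone it has nothing to operate on and falls away. Paragraph 5 declares Paragraph 2 and Paragraph 3 mutually dependent; since one of them has fallen, all of them are of no effect. The remainder continues in force under Paragraph 5. That leaves Paragraph 1, Paragraph 4, and Paragraph 5 in effect. Paragraph 6 is among the inoperative provisions, so the answer is no.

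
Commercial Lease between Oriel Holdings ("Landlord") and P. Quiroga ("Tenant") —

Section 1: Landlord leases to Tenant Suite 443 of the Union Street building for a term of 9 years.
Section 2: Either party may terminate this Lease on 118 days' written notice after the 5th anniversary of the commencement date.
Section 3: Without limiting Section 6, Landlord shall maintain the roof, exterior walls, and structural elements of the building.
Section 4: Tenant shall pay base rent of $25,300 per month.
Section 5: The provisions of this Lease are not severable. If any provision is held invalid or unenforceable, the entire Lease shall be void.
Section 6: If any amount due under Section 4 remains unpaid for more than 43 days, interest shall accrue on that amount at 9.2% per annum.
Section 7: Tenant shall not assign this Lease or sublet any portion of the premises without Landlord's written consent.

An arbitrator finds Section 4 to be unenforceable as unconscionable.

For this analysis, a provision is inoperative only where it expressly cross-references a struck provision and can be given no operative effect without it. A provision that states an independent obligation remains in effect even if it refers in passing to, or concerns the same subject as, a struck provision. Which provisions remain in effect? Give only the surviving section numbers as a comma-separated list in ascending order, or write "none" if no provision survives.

none

Section 4 is struck. Section 6 operates only by reference to Section 4, so it falls with Section 4. Section 5 provides that the Lease is not severable, so the invalidity of any one provision voids the entire Lease. No provision of the Lease survives.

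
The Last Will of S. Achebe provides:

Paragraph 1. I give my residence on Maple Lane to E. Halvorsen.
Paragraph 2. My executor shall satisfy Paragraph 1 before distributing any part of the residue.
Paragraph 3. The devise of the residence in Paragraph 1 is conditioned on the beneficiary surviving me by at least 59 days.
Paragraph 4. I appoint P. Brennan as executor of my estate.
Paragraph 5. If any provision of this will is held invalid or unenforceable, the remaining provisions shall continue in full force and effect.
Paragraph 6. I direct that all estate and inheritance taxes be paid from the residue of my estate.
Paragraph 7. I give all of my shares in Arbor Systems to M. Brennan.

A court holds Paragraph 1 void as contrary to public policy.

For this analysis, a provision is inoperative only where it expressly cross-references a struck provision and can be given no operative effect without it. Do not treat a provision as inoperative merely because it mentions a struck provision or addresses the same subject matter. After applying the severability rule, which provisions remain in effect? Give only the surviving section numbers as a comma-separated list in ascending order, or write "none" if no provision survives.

4, 5, 6, 7

Paragraph 1 is struck. Paragraph 2 merely fixes the priority direction for Paragraph 1; with Paragraph 1 gone it has nothing to operate on and falls away. Paragraph 3 merely fixes the survivorship condition on Paragraph 1; with Paragraph 1 gone it has nothing to operate on and falls away. Under the severability clause in Paragraph 5, the remaining provisions continue in force. That leaves Paragraph 4, Paragraph 5, Paragraph 6, and Paragraph 7 in effect.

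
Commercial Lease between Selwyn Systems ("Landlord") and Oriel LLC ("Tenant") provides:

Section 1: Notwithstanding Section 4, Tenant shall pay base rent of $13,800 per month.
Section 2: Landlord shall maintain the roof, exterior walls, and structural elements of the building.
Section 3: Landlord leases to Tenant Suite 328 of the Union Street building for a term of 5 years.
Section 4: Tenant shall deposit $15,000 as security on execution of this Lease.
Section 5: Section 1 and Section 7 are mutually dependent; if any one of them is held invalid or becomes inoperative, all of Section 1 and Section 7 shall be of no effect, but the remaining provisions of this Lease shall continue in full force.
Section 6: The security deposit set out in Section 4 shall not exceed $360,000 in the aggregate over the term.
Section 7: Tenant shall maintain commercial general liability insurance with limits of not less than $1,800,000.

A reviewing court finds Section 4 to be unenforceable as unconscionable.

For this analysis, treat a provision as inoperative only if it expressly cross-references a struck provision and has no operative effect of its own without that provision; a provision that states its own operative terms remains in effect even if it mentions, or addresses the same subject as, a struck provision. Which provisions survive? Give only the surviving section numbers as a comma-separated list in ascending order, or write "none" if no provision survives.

1, 2, 3, 5, 7

Section 4 is struck. Section 6 operates only by reference to Section 4, so it falls with Section 4. Although Section 1 refers to Section 4, its operative terms do not depend on Section 4, so it remains in effect. Section 5 ties Section 1 and Section 7 together, but none of those is affected here; the remaining provisions continue in force under Section 5. The provisions still in force are Section 1, Section 2, Section 3, Section 5, and Section 7.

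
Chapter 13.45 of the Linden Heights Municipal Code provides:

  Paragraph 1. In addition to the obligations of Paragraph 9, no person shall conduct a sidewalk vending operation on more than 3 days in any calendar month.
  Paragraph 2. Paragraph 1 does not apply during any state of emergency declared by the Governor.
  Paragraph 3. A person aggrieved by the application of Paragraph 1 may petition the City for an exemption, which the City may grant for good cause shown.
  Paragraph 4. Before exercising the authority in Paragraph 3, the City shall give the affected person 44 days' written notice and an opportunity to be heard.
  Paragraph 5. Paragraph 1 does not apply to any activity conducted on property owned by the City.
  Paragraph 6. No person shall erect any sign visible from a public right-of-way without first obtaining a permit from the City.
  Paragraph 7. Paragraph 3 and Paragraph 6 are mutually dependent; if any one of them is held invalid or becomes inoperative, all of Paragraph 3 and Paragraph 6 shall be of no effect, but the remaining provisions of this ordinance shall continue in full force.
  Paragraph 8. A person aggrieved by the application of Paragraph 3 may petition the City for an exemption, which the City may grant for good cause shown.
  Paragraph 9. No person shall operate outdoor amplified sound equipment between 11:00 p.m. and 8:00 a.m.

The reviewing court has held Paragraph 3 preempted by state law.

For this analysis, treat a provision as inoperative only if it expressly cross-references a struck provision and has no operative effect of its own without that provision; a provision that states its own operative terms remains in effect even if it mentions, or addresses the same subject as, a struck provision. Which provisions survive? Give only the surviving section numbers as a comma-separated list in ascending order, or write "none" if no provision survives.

Paragraph 3 is struck. Paragraph 4 merely fixes the notice-and-hearing requirement for Paragraph 3; with Paragraph 3 gone it has nothing to operate on and falls away. Paragraph 8 operates only by reference to Paragraph 3, so it falls with Paragraph 3. Paragraph 7 declares Paragraph 3 and Paragraph 6 mutually dependent; since one of them has fallen, all of them are of no effect. That brings down Paragraph 6 as well. The remainder continues in force under Paragraph 7. The provisions still in force are Paragraph 1, Paragraph 2, Paragraph 5, Paragraph 7, and Paragraph 9.

1, 2, 5, 7, 9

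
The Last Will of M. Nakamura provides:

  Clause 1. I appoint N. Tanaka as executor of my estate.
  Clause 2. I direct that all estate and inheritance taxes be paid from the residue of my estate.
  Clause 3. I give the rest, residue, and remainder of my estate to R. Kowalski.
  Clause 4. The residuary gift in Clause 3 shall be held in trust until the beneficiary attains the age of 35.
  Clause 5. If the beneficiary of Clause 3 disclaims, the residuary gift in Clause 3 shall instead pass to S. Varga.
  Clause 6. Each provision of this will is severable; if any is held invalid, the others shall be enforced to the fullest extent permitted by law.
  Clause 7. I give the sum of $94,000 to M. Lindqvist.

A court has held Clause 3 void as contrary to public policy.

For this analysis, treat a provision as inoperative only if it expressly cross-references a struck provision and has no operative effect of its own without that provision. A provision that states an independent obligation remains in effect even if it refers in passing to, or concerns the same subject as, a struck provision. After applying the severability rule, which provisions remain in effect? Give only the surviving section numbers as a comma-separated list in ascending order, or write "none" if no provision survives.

Clause 3 is struck. The only function of Clause 4 is the trust for Clause 3, so it cannot stand once Clause 3 is removed. The only function of Clause 5 is the alternative disposition for Clause 3, so it cannot stand once Clause 3 is removed. Clause 6 is a severability clause and preserves every provision that can still be given independent effect. That leaves Clause 1, Clause 2, Clause 6, and Clause 7 in effect.

1, 2, 6, 7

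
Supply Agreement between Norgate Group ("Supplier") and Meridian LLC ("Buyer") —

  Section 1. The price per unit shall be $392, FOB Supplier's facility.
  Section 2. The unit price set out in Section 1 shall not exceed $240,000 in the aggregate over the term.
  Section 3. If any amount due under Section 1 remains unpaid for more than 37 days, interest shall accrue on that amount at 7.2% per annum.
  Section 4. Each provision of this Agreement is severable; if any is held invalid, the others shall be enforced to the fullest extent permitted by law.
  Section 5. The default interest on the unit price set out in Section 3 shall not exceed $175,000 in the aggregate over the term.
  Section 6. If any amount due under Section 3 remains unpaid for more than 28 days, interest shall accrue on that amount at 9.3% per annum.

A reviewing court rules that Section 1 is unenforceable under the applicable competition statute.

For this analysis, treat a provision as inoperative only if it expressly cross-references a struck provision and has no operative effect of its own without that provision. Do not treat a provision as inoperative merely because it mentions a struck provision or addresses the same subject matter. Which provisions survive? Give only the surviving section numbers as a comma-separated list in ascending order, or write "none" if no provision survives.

4

Section 1 is struck. Section 2 has no operative effect of its own apart from Section 1 and is therefore inoperative. Section 3 operates only by reference to Section 1, so it falls with Section 1. Section 5 operates only by reference to Section 3, so it falls with Section 3. Section 6 has no operative effect of its own apart from Section 3 and is therefore inoperative. Under the severability clause in Section 4, the remaining provisions continue in force. Only Section 4 remains in effect.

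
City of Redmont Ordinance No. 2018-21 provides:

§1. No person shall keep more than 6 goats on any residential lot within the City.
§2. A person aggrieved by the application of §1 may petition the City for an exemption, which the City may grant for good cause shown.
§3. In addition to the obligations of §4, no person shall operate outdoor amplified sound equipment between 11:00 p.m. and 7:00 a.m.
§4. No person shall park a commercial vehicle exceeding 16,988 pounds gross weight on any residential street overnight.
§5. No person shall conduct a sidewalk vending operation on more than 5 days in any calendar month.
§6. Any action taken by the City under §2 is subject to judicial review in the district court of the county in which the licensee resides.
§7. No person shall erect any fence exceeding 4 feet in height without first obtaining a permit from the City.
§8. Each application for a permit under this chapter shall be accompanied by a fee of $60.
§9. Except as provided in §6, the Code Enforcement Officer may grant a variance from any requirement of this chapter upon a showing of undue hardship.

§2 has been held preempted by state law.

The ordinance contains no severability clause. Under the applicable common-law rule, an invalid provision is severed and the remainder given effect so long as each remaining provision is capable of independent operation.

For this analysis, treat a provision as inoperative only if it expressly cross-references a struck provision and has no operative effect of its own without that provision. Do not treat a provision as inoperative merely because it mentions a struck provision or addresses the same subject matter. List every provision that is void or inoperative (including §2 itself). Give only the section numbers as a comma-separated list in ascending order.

§2 is struck. §6 has no operative effect of its own apart from §2 and is therefore inoperative. Although §9 refers to §6, its operative terms do not depend on §6, so it remains in effect. With no severability clause, the stated default rule severs what cannot stand and enforces each remaining provision that can operate on its own. §1, §3, §4, §5, §7, §8, and §9 remain in effect.

2, 6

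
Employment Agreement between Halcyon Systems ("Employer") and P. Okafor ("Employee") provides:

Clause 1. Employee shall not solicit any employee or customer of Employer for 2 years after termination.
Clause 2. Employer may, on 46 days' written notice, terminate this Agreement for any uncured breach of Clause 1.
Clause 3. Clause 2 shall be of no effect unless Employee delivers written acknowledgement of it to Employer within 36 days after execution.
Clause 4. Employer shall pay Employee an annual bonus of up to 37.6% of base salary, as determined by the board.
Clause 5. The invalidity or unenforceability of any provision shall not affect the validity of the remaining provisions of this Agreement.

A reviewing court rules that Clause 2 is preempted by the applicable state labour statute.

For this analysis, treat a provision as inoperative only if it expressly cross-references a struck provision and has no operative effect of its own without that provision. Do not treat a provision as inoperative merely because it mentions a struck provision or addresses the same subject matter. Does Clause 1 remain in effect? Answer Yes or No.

Clause 2 is struck. Clause 3 merely fixes the acknowledgement condition for Clause 2; with Clause 2 gone it has nothing to operate on and falls away. Clause 5 is a severability clause and preserves every provision that can still be given independent effect. That leaves Clause 1, Clause 4, and Clause 5 in effect. Clause 1 is among the surviving provisions, so the answer is yes.

Yes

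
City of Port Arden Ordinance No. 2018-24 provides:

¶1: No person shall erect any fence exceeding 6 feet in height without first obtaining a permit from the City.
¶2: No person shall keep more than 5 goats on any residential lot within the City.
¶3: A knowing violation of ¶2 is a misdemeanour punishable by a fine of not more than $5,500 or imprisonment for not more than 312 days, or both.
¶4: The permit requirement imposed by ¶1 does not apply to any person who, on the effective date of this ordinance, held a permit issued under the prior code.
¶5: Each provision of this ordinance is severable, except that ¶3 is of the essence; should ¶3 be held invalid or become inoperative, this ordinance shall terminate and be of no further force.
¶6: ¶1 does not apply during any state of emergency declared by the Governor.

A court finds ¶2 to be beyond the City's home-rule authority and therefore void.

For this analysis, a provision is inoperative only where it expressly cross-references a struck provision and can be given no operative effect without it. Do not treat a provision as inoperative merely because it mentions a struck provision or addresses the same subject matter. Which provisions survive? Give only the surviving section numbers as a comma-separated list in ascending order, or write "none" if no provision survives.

none

¶2 is struck. ¶3 merely fixes the criminal penalty for violating ¶2; with ¶2 gone it has nothing to operate on and falls away. ¶5 makes ¶3 an essential term, and ¶3 has been rendered inoperative by the cascade; under ¶5, the entire ordinance is therefore void. No provision of the ordinance survives.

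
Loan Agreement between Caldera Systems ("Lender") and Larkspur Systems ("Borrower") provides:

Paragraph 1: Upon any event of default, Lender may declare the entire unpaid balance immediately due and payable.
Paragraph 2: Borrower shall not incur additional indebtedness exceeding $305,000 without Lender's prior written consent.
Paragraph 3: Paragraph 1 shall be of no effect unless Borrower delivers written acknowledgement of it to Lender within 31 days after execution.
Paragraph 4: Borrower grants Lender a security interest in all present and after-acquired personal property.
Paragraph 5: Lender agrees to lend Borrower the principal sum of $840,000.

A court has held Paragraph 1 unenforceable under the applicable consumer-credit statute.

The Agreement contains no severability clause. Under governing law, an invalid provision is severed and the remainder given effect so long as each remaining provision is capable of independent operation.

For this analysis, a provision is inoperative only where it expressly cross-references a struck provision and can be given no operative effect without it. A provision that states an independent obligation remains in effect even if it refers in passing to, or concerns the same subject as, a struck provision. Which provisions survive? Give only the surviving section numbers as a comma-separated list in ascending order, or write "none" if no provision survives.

Paragraph 1 is struck. Paragraph 3 has no operative effect of its own apart from Paragraph 1 and is therefore inoperative. With no severability clause, the stated default rule severs what cannot stand and enforces each remaining provision that can operate on its own. That leaves Paragraph 2, Paragraph 4, and Paragraph 5 in effect.

2, 4, 5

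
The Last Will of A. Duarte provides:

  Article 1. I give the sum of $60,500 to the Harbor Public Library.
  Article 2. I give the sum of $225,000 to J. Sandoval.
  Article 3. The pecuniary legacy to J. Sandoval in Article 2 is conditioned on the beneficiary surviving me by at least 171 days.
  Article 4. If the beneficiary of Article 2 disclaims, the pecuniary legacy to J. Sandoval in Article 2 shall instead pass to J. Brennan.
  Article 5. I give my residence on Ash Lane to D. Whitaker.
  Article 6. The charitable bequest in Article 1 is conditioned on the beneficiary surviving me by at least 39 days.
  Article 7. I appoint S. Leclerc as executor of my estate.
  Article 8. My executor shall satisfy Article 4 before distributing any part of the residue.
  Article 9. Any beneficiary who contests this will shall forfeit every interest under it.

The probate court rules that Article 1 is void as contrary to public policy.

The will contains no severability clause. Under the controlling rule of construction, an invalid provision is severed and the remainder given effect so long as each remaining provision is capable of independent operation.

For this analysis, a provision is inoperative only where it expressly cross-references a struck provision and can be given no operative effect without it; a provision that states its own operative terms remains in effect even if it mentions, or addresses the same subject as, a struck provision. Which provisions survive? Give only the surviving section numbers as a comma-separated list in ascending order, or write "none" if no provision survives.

Article 1 is struck. The only function of Article 6 is the survivorship condition on Article 1, so it cannot stand once Article 1 is removed. Under the stated default rule, only provisions that cannot operate independently fall away; the rest are enforced. The provisions still in force are Article 2, Article 3, Article 4, Article 5, Article 7, Article 8, and Article 9.

2, 3, 4, 5, 7, 8, 9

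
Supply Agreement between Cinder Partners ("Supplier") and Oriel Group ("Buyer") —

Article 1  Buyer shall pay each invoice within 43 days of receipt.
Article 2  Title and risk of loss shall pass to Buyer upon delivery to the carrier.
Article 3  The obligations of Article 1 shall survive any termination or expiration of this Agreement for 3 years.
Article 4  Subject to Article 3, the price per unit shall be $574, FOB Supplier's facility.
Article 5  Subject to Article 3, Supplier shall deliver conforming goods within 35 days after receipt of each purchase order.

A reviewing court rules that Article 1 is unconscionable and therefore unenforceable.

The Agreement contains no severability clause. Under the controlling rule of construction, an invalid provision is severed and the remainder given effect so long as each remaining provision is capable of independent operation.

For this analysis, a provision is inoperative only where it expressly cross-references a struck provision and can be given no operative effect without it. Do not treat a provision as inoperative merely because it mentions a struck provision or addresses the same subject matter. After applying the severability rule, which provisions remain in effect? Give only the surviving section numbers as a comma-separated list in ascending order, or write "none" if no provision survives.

Article 1 is struck. Article 3 merely fixes the survival period for Article 1; with Article 1 gone it has nothing to operate on and falls away. Article 4 mentions Article 3 but its own obligation stands independently of Article 3, so Article 4 is not affected. Article 5 mentions Article 3 but its own obligation stands independently of Article 3, so Article 5 is not affected. With no severability clause, the stated default rule severs what cannot stand and enforces each remaining provision that can operate on its own. The provisions still in force are Article 2, Article 4, and Article 5.

2, 4, 5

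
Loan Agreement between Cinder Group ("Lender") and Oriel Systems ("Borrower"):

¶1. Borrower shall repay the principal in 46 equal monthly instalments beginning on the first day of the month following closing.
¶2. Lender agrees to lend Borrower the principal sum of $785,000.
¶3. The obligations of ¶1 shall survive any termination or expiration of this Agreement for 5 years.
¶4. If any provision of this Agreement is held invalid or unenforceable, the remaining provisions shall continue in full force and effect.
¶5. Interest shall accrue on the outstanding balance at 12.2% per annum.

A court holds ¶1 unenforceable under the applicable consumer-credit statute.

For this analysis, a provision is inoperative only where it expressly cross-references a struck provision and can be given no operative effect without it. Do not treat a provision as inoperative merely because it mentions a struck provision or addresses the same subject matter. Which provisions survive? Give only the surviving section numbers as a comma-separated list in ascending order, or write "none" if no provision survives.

¶1 is struck. The only function of ¶3 is the survival period for ¶1, so it cannot stand once ¶1 is removed. Under the severability clause in ¶4, the remaining provisions continue in force. ¶2, ¶4, and ¶5 remain in effect.

2, 4, 5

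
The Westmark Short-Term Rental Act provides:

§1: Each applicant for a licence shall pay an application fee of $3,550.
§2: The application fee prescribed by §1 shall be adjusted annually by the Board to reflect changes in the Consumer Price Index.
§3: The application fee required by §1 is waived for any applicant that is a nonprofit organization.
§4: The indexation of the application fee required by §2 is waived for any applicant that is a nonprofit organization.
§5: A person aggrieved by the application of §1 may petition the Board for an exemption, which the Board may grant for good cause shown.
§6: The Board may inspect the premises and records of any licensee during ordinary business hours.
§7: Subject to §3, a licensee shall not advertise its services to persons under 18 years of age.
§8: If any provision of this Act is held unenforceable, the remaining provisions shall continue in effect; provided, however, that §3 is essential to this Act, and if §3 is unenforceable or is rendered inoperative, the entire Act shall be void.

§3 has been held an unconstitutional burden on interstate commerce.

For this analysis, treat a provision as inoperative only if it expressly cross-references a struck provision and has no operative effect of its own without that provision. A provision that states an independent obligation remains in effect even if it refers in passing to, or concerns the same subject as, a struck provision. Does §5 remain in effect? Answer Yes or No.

No

§3 is struck. No other provision's operative terms depend on §3. §8 makes §3 an essential term, and §3 is the provision held invalid; under §8, the entire Act is therefore void. No provision of the Act survives. §5 is among the inoperative provisions, so the answer is no.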